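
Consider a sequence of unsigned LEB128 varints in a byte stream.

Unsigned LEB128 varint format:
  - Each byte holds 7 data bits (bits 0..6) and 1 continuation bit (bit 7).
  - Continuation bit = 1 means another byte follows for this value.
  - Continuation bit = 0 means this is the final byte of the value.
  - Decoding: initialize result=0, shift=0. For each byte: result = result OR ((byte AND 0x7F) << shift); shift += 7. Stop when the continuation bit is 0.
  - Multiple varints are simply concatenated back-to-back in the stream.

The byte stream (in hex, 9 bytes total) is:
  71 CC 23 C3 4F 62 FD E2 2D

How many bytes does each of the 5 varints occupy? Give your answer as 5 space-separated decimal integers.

Answer: 1 2 2 1 3

Derivation:
  byte[0]=0x71 cont=0 payload=0x71=113: acc |= 113<<0 -> acc=113 shift=7 [end]
Varint 1: bytes[0:1] = 71 -> value 113 (1 byte(s))
  byte[1]=0xCC cont=1 payload=0x4C=76: acc |= 76<<0 -> acc=76 shift=7
  byte[2]=0x23 cont=0 payload=0x23=35: acc |= 35<<7 -> acc=4556 shift=14 [end]
Varint 2: bytes[1:3] = CC 23 -> value 4556 (2 byte(s))
  byte[3]=0xC3 cont=1 payload=0x43=67: acc |= 67<<0 -> acc=67 shift=7
  byte[4]=0x4F cont=0 payload=0x4F=79: acc |= 79<<7 -> acc=10179 shift=14 [end]
Varint 3: bytes[3:5] = C3 4F -> value 10179 (2 byte(s))
  byte[5]=0x62 cont=0 payload=0x62=98: acc |= 98<<0 -> acc=98 shift=7 [end]
Varint 4: bytes[5:6] = 62 -> value 98 (1 byte(s))
  byte[6]=0xFD cont=1 payload=0x7D=125: acc |= 125<<0 -> acc=125 shift=7
  byte[7]=0xE2 cont=1 payload=0x62=98: acc |= 98<<7 -> acc=12669 shift=14
  byte[8]=0x2D cont=0 payload=0x2D=45: acc |= 45<<14 -> acc=749949 shift=21 [end]
Varint 5: bytes[6:9] = FD E2 2D -> value 749949 (3 byte(s))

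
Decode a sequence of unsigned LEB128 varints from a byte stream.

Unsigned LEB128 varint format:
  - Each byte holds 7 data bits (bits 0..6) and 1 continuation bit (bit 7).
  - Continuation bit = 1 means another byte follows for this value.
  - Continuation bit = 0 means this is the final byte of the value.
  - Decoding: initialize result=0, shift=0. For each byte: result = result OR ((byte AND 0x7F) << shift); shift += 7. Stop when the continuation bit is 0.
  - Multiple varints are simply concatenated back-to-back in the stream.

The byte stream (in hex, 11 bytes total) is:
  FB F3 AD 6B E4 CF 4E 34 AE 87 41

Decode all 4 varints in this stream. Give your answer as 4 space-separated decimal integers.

Answer: 225147387 1288164 52 1065902

Derivation:
  byte[0]=0xFB cont=1 payload=0x7B=123: acc |= 123<<0 -> acc=123 shift=7
  byte[1]=0xF3 cont=1 payload=0x73=115: acc |= 115<<7 -> acc=14843 shift=14
  byte[2]=0xAD cont=1 payload=0x2D=45: acc |= 45<<14 -> acc=752123 shift=21
  byte[3]=0x6B cont=0 payload=0x6B=107: acc |= 107<<21 -> acc=225147387 shift=28 [end]
Varint 1: bytes[0:4] = FB F3 AD 6B -> value 225147387 (4 byte(s))
  byte[4]=0xE4 cont=1 payload=0x64=100: acc |= 100<<0 -> acc=100 shift=7
  byte[5]=0xCF cont=1 payload=0x4F=79: acc |= 79<<7 -> acc=10212 shift=14
  byte[6]=0x4E cont=0 payload=0x4E=78: acc |= 78<<14 -> acc=1288164 shift=21 [end]
Varint 2: bytes[4:7] = E4 CF 4E -> value 1288164 (3 byte(s))
  byte[7]=0x34 cont=0 payload=0x34=52: acc |= 52<<0 -> acc=52 shift=7 [end]
Varint 3: bytes[7:8] = 34 -> value 52 (1 byte(s))
  byte[8]=0xAE cont=1 payload=0x2E=46: acc |= 46<<0 -> acc=46 shift=7
  byte[9]=0x87 cont=1 payload=0x07=7: acc |= 7<<7 -> acc=942 shift=14
  byte[10]=0x41 cont=0 payload=0x41=65: acc |= 65<<14 -> acc=1065902 shift=21 [end]
Varint 4: bytes[8:11] = AE 87 41 -> value 1065902 (3 byte(s))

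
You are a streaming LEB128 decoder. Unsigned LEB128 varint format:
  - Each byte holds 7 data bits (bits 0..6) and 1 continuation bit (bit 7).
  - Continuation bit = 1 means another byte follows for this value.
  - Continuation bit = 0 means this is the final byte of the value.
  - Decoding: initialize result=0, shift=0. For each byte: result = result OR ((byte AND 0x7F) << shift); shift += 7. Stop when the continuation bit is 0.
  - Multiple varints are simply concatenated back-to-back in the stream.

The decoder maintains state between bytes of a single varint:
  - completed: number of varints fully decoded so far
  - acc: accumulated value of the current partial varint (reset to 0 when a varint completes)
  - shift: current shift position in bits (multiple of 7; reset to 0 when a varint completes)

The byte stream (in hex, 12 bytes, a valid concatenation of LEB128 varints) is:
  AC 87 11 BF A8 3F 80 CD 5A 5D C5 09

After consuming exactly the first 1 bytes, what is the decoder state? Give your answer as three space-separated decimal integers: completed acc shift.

Answer: 0 44 7

Derivation:
byte[0]=0xAC cont=1 payload=0x2C: acc |= 44<<0 -> completed=0 acc=44 shift=7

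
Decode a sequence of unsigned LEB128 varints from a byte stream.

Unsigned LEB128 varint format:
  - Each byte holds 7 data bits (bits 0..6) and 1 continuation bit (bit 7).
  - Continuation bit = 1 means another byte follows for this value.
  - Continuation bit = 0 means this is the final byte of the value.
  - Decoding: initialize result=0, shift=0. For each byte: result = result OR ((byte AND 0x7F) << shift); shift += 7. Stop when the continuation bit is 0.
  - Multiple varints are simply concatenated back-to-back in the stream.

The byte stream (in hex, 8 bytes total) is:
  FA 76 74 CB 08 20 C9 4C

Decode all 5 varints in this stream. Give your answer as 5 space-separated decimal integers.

Answer: 15226 116 1099 32 9801

Derivation:
  byte[0]=0xFA cont=1 payload=0x7A=122: acc |= 122<<0 -> acc=122 shift=7
  byte[1]=0x76 cont=0 payload=0x76=118: acc |= 118<<7 -> acc=15226 shift=14 [end]
Varint 1: bytes[0:2] = FA 76 -> value 15226 (2 byte(s))
  byte[2]=0x74 cont=0 payload=0x74=116: acc |= 116<<0 -> acc=116 shift=7 [end]
Varint 2: bytes[2:3] = 74 -> value 116 (1 byte(s))
  byte[3]=0xCB cont=1 payload=0x4B=75: acc |= 75<<0 -> acc=75 shift=7
  byte[4]=0x08 cont=0 payload=0x08=8: acc |= 8<<7 -> acc=1099 shift=14 [end]
Varint 3: bytes[3:5] = CB 08 -> value 1099 (2 byte(s))
  byte[5]=0x20 cont=0 payload=0x20=32: acc |= 32<<0 -> acc=32 shift=7 [end]
Varint 4: bytes[5:6] = 20 -> value 32 (1 byte(s))
  byte[6]=0xC9 cont=1 payload=0x49=73: acc |= 73<<0 -> acc=73 shift=7
  byte[7]=0x4C cont=0 payload=0x4C=76: acc |= 76<<7 -> acc=9801 shift=14 [end]
Varint 5: bytes[6:8] = C9 4C -> value 9801 (2 byte(s))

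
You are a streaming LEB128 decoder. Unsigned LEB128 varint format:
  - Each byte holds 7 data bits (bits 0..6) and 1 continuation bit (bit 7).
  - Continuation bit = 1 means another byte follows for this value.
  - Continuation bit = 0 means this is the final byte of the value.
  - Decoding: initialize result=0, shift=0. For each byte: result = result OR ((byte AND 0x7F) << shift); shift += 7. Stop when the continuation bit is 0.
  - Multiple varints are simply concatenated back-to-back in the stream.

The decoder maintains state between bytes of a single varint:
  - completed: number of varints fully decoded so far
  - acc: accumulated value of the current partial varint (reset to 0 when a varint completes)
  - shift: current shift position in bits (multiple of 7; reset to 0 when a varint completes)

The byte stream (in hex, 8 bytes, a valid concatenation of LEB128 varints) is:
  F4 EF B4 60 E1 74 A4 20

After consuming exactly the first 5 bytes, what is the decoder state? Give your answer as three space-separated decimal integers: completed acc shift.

Answer: 1 97 7

Derivation:
byte[0]=0xF4 cont=1 payload=0x74: acc |= 116<<0 -> completed=0 acc=116 shift=7
byte[1]=0xEF cont=1 payload=0x6F: acc |= 111<<7 -> completed=0 acc=14324 shift=14
byte[2]=0xB4 cont=1 payload=0x34: acc |= 52<<14 -> completed=0 acc=866292 shift=21
byte[3]=0x60 cont=0 payload=0x60: varint #1 complete (value=202192884); reset -> completed=1 acc=0 shift=0
byte[4]=0xE1 cont=1 payload=0x61: acc |= 97<<0 -> completed=1 acc=97 shift=7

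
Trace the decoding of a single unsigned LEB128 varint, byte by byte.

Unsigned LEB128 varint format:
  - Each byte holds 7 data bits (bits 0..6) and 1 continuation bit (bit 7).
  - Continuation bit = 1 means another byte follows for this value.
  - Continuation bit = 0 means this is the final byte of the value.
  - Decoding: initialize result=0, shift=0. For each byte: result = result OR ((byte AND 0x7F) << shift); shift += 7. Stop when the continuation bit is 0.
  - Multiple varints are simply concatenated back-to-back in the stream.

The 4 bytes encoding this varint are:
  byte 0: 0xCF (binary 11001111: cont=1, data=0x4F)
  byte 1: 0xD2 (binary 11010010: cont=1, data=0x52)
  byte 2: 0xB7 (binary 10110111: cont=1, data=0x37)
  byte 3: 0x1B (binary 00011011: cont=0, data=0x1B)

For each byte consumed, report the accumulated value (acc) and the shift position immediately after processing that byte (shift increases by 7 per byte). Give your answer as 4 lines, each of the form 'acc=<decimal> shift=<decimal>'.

byte 0=0xCF: payload=0x4F=79, contrib = 79<<0 = 79; acc -> 79, shift -> 7
byte 1=0xD2: payload=0x52=82, contrib = 82<<7 = 10496; acc -> 10575, shift -> 14
byte 2=0xB7: payload=0x37=55, contrib = 55<<14 = 901120; acc -> 911695, shift -> 21
byte 3=0x1B: payload=0x1B=27, contrib = 27<<21 = 56623104; acc -> 57534799, shift -> 28

Answer: acc=79 shift=7
acc=10575 shift=14
acc=911695 shift=21
acc=57534799 shift=28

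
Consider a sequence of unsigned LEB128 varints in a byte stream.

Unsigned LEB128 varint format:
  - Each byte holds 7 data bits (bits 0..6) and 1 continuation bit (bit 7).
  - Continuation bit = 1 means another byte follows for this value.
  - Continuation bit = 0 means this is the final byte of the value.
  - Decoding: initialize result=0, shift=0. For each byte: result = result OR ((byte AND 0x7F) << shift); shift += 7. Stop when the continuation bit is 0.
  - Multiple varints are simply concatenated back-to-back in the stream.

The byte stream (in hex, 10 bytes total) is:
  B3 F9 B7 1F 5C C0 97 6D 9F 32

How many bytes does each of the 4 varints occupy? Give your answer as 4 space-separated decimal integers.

Answer: 4 1 3 2

Derivation:
  byte[0]=0xB3 cont=1 payload=0x33=51: acc |= 51<<0 -> acc=51 shift=7
  byte[1]=0xF9 cont=1 payload=0x79=121: acc |= 121<<7 -> acc=15539 shift=14
  byte[2]=0xB7 cont=1 payload=0x37=55: acc |= 55<<14 -> acc=916659 shift=21
  byte[3]=0x1F cont=0 payload=0x1F=31: acc |= 31<<21 -> acc=65928371 shift=28 [end]
Varint 1: bytes[0:4] = B3 F9 B7 1F -> value 65928371 (4 byte(s))
  byte[4]=0x5C cont=0 payload=0x5C=92: acc |= 92<<0 -> acc=92 shift=7 [end]
Varint 2: bytes[4:5] = 5C -> value 92 (1 byte(s))
  byte[5]=0xC0 cont=1 payload=0x40=64: acc |= 64<<0 -> acc=64 shift=7
  byte[6]=0x97 cont=1 payload=0x17=23: acc |= 23<<7 -> acc=3008 shift=14
  byte[7]=0x6D cont=0 payload=0x6D=109: acc |= 109<<14 -> acc=1788864 shift=21 [end]
Varint 3: bytes[5:8] = C0 97 6D -> value 1788864 (3 byte(s))
  byte[8]=0x9F cont=1 payload=0x1F=31: acc |= 31<<0 -> acc=31 shift=7
  byte[9]=0x32 cont=0 payload=0x32=50: acc |= 50<<7 -> acc=6431 shift=14 [end]
Varint 4: bytes[8:10] = 9F 32 -> value 6431 (2 byte(s))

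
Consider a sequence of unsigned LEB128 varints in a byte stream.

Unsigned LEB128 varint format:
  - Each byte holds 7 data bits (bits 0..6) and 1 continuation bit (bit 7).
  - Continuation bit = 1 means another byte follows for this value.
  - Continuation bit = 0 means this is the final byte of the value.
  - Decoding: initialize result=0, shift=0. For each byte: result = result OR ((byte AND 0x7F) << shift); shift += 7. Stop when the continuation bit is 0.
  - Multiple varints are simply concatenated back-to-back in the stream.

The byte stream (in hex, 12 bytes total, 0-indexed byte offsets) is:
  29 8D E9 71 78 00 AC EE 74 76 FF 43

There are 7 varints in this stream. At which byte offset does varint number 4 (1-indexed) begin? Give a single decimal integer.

  byte[0]=0x29 cont=0 payload=0x29=41: acc |= 41<<0 -> acc=41 shift=7 [end]
Varint 1: bytes[0:1] = 29 -> value 41 (1 byte(s))
  byte[1]=0x8D cont=1 payload=0x0D=13: acc |= 13<<0 -> acc=13 shift=7
  byte[2]=0xE9 cont=1 payload=0x69=105: acc |= 105<<7 -> acc=13453 shift=14
  byte[3]=0x71 cont=0 payload=0x71=113: acc |= 113<<14 -> acc=1864845 shift=21 [end]
Varint 2: bytes[1:4] = 8D E9 71 -> value 1864845 (3 byte(s))
  byte[4]=0x78 cont=0 payload=0x78=120: acc |= 120<<0 -> acc=120 shift=7 [end]
Varint 3: bytes[4:5] = 78 -> value 120 (1 byte(s))
  byte[5]=0x00 cont=0 payload=0x00=0: acc |= 0<<0 -> acc=0 shift=7 [end]
Varint 4: bytes[5:6] = 00 -> value 0 (1 byte(s))
  byte[6]=0xAC cont=1 payload=0x2C=44: acc |= 44<<0 -> acc=44 shift=7
  byte[7]=0xEE cont=1 payload=0x6E=110: acc |= 110<<7 -> acc=14124 shift=14
  byte[8]=0x74 cont=0 payload=0x74=116: acc |= 116<<14 -> acc=1914668 shift=21 [end]
Varint 5: bytes[6:9] = AC EE 74 -> value 1914668 (3 byte(s))
  byte[9]=0x76 cont=0 payload=0x76=118: acc |= 118<<0 -> acc=118 shift=7 [end]
Varint 6: bytes[9:10] = 76 -> value 118 (1 byte(s))
  byte[10]=0xFF cont=1 payload=0x7F=127: acc |= 127<<0 -> acc=127 shift=7
  byte[11]=0x43 cont=0 payload=0x43=67: acc |= 67<<7 -> acc=8703 shift=14 [end]
Varint 7: bytes[10:12] = FF 43 -> value 8703 (2 byte(s))

Answer: 5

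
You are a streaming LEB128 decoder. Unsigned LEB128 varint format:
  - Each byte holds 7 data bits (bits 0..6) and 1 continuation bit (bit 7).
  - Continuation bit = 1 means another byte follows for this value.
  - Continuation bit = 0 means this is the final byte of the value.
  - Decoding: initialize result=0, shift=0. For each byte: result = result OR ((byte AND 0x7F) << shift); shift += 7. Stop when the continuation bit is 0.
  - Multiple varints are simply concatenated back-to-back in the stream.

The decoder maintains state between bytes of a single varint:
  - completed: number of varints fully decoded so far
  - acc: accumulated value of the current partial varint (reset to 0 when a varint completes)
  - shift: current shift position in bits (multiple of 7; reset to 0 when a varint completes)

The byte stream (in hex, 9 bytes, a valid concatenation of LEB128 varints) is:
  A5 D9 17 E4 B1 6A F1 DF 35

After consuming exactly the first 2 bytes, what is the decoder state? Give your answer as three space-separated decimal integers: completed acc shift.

Answer: 0 11429 14

Derivation:
byte[0]=0xA5 cont=1 payload=0x25: acc |= 37<<0 -> completed=0 acc=37 shift=7
byte[1]=0xD9 cont=1 payload=0x59: acc |= 89<<7 -> completed=0 acc=11429 shift=14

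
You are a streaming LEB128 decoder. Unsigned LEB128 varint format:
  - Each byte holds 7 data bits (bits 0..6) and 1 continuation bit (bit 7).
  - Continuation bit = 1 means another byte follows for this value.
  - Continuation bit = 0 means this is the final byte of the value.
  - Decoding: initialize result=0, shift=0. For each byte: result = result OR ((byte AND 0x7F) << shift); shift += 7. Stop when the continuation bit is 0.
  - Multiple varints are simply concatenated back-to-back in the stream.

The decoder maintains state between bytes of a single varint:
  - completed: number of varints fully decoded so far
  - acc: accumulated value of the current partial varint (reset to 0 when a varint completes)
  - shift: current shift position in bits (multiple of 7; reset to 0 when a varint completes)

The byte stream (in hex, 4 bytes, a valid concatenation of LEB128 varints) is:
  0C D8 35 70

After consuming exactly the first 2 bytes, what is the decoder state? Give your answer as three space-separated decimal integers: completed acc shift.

byte[0]=0x0C cont=0 payload=0x0C: varint #1 complete (value=12); reset -> completed=1 acc=0 shift=0
byte[1]=0xD8 cont=1 payload=0x58: acc |= 88<<0 -> completed=1 acc=88 shift=7

Answer: 1 88 7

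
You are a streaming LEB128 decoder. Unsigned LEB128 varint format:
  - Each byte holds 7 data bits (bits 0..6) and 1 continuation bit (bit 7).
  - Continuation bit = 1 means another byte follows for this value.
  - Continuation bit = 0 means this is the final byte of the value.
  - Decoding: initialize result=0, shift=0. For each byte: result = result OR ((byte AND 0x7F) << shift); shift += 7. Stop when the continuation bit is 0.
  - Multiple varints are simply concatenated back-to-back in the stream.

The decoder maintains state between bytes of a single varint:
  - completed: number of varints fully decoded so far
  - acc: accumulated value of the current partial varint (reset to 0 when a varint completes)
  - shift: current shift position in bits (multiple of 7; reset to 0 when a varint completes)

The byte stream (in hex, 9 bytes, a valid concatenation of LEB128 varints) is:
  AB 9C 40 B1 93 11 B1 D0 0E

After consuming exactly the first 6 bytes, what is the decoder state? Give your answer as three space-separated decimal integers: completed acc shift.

Answer: 2 0 0

Derivation:
byte[0]=0xAB cont=1 payload=0x2B: acc |= 43<<0 -> completed=0 acc=43 shift=7
byte[1]=0x9C cont=1 payload=0x1C: acc |= 28<<7 -> completed=0 acc=3627 shift=14
byte[2]=0x40 cont=0 payload=0x40: varint #1 complete (value=1052203); reset -> completed=1 acc=0 shift=0
byte[3]=0xB1 cont=1 payload=0x31: acc |= 49<<0 -> completed=1 acc=49 shift=7
byte[4]=0x93 cont=1 payload=0x13: acc |= 19<<7 -> completed=1 acc=2481 shift=14
byte[5]=0x11 cont=0 payload=0x11: varint #2 complete (value=281009); reset -> completed=2 acc=0 shift=0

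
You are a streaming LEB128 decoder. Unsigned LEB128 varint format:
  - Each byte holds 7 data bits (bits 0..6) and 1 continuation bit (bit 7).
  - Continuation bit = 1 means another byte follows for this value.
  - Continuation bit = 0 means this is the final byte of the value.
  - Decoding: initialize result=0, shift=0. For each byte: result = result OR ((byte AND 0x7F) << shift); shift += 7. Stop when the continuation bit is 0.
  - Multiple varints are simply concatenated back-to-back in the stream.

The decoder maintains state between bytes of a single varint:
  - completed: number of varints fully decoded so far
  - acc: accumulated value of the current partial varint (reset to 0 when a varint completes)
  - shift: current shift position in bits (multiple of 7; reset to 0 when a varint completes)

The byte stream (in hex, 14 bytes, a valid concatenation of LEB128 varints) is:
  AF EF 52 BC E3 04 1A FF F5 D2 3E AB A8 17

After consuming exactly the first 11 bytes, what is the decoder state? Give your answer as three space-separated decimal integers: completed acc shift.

Answer: 4 0 0

Derivation:
byte[0]=0xAF cont=1 payload=0x2F: acc |= 47<<0 -> completed=0 acc=47 shift=7
byte[1]=0xEF cont=1 payload=0x6F: acc |= 111<<7 -> completed=0 acc=14255 shift=14
byte[2]=0x52 cont=0 payload=0x52: varint #1 complete (value=1357743); reset -> completed=1 acc=0 shift=0
byte[3]=0xBC cont=1 payload=0x3C: acc |= 60<<0 -> completed=1 acc=60 shift=7
byte[4]=0xE3 cont=1 payload=0x63: acc |= 99<<7 -> completed=1 acc=12732 shift=14
byte[5]=0x04 cont=0 payload=0x04: varint #2 complete (value=78268); reset -> completed=2 acc=0 shift=0
byte[6]=0x1A cont=0 payload=0x1A: varint #3 complete (value=26); reset -> completed=3 acc=0 shift=0
byte[7]=0xFF cont=1 payload=0x7F: acc |= 127<<0 -> completed=3 acc=127 shift=7
byte[8]=0xF5 cont=1 payload=0x75: acc |= 117<<7 -> completed=3 acc=15103 shift=14
byte[9]=0xD2 cont=1 payload=0x52: acc |= 82<<14 -> completed=3 acc=1358591 shift=21
byte[10]=0x3E cont=0 payload=0x3E: varint #4 complete (value=131382015); reset -> completed=4 acc=0 shift=0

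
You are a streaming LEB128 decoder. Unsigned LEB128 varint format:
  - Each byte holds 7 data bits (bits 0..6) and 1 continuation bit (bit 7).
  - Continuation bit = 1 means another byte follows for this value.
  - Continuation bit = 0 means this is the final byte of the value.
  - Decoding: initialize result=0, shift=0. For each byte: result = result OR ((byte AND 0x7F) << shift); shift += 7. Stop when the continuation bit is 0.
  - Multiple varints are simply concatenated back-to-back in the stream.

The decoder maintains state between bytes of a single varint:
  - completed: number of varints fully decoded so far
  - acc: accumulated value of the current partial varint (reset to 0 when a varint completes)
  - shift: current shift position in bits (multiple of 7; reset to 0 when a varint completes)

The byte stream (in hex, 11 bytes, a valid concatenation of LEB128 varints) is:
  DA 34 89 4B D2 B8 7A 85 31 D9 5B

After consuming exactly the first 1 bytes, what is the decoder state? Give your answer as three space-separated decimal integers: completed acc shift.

Answer: 0 90 7

Derivation:
byte[0]=0xDA cont=1 payload=0x5A: acc |= 90<<0 -> completed=0 acc=90 shift=7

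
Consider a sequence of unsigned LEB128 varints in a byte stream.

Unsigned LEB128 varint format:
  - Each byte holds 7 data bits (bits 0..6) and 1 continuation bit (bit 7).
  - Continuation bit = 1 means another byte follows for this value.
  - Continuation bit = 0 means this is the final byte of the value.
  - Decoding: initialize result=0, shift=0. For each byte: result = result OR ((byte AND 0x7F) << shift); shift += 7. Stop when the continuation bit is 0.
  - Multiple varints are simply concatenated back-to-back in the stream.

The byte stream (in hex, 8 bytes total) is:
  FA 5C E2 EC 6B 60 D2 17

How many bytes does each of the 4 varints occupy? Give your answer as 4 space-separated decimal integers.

Answer: 2 3 1 2

Derivation:
  byte[0]=0xFA cont=1 payload=0x7A=122: acc |= 122<<0 -> acc=122 shift=7
  byte[1]=0x5C cont=0 payload=0x5C=92: acc |= 92<<7 -> acc=11898 shift=14 [end]
Varint 1: bytes[0:2] = FA 5C -> value 11898 (2 byte(s))
  byte[2]=0xE2 cont=1 payload=0x62=98: acc |= 98<<0 -> acc=98 shift=7
  byte[3]=0xEC cont=1 payload=0x6C=108: acc |= 108<<7 -> acc=13922 shift=14
  byte[4]=0x6B cont=0 payload=0x6B=107: acc |= 107<<14 -> acc=1767010 shift=21 [end]
Varint 2: bytes[2:5] = E2 EC 6B -> value 1767010 (3 byte(s))
  byte[5]=0x60 cont=0 payload=0x60=96: acc |= 96<<0 -> acc=96 shift=7 [end]
Varint 3: bytes[5:6] = 60 -> value 96 (1 byte(s))
  byte[6]=0xD2 cont=1 payload=0x52=82: acc |= 82<<0 -> acc=82 shift=7
  byte[7]=0x17 cont=0 payload=0x17=23: acc |= 23<<7 -> acc=3026 shift=14 [end]
Varint 4: bytes[6:8] = D2 17 -> value 3026 (2 byte(s))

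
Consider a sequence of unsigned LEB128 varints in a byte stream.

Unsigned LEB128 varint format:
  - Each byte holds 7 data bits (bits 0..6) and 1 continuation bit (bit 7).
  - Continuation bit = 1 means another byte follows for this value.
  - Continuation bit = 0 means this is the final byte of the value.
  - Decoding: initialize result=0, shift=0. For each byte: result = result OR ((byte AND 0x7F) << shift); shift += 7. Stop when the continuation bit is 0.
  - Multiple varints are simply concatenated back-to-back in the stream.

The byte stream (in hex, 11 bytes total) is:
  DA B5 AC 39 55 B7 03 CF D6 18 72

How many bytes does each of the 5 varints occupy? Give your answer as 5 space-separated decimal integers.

Answer: 4 1 2 3 1

Derivation:
  byte[0]=0xDA cont=1 payload=0x5A=90: acc |= 90<<0 -> acc=90 shift=7
  byte[1]=0xB5 cont=1 payload=0x35=53: acc |= 53<<7 -> acc=6874 shift=14
  byte[2]=0xAC cont=1 payload=0x2C=44: acc |= 44<<14 -> acc=727770 shift=21
  byte[3]=0x39 cont=0 payload=0x39=57: acc |= 57<<21 -> acc=120265434 shift=28 [end]
Varint 1: bytes[0:4] = DA B5 AC 39 -> value 120265434 (4 byte(s))
  byte[4]=0x55 cont=0 payload=0x55=85: acc |= 85<<0 -> acc=85 shift=7 [end]
Varint 2: bytes[4:5] = 55 -> value 85 (1 byte(s))
  byte[5]=0xB7 cont=1 payload=0x37=55: acc |= 55<<0 -> acc=55 shift=7
  byte[6]=0x03 cont=0 payload=0x03=3: acc |= 3<<7 -> acc=439 shift=14 [end]
Varint 3: bytes[5:7] = B7 03 -> value 439 (2 byte(s))
  byte[7]=0xCF cont=1 payload=0x4F=79: acc |= 79<<0 -> acc=79 shift=7
  byte[8]=0xD6 cont=1 payload=0x56=86: acc |= 86<<7 -> acc=11087 shift=14
  byte[9]=0x18 cont=0 payload=0x18=24: acc |= 24<<14 -> acc=404303 shift=21 [end]
Varint 4: bytes[7:10] = CF D6 18 -> value 404303 (3 byte(s))
  byte[10]=0x72 cont=0 payload=0x72=114: acc |= 114<<0 -> acc=114 shift=7 [end]
Varint 5: bytes[10:11] = 72 -> value 114 (1 byte(s))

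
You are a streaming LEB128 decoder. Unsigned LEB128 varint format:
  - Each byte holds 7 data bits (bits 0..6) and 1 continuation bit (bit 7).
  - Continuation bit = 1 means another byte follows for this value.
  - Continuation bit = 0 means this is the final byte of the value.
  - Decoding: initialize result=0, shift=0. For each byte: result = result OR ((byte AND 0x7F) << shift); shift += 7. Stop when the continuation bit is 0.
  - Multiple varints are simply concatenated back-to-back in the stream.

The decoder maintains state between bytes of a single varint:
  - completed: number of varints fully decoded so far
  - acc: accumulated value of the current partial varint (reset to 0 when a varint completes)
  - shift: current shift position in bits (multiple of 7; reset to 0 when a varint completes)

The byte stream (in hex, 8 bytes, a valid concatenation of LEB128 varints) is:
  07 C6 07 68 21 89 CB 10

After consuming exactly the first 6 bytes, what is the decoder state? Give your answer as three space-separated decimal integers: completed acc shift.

byte[0]=0x07 cont=0 payload=0x07: varint #1 complete (value=7); reset -> completed=1 acc=0 shift=0
byte[1]=0xC6 cont=1 payload=0x46: acc |= 70<<0 -> completed=1 acc=70 shift=7
byte[2]=0x07 cont=0 payload=0x07: varint #2 complete (value=966); reset -> completed=2 acc=0 shift=0
byte[3]=0x68 cont=0 payload=0x68: varint #3 complete (value=104); reset -> completed=3 acc=0 shift=0
byte[4]=0x21 cont=0 payload=0x21: varint #4 complete (value=33); reset -> completed=4 acc=0 shift=0
byte[5]=0x89 cont=1 payload=0x09: acc |= 9<<0 -> completed=4 acc=9 shift=7

Answer: 4 9 7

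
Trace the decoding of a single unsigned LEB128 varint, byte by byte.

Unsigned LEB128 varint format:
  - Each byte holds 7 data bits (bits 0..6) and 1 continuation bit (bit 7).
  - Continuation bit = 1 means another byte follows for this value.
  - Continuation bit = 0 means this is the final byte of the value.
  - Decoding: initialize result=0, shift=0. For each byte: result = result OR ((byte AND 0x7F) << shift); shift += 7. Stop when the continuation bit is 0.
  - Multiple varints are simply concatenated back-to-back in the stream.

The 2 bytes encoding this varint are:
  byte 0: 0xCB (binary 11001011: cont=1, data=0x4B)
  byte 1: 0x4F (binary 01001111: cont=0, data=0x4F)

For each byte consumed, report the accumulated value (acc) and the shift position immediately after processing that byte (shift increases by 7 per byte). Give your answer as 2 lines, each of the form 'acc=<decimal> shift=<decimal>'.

Answer: acc=75 shift=7
acc=10187 shift=14

Derivation:
byte 0=0xCB: payload=0x4B=75, contrib = 75<<0 = 75; acc -> 75, shift -> 7
byte 1=0x4F: payload=0x4F=79, contrib = 79<<7 = 10112; acc -> 10187, shift -> 14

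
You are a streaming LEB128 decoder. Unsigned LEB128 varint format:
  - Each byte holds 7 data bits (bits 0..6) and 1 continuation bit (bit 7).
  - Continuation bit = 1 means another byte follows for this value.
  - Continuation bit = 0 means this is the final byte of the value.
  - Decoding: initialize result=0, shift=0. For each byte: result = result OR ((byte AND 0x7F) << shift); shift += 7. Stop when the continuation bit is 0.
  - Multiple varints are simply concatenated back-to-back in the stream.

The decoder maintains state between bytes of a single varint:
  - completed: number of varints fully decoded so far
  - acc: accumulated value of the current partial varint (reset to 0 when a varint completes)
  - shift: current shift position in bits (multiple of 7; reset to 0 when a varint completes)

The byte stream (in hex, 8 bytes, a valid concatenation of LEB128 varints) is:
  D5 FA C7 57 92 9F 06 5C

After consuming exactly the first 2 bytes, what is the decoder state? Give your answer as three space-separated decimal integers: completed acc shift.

byte[0]=0xD5 cont=1 payload=0x55: acc |= 85<<0 -> completed=0 acc=85 shift=7
byte[1]=0xFA cont=1 payload=0x7A: acc |= 122<<7 -> completed=0 acc=15701 shift=14

Answer: 0 15701 14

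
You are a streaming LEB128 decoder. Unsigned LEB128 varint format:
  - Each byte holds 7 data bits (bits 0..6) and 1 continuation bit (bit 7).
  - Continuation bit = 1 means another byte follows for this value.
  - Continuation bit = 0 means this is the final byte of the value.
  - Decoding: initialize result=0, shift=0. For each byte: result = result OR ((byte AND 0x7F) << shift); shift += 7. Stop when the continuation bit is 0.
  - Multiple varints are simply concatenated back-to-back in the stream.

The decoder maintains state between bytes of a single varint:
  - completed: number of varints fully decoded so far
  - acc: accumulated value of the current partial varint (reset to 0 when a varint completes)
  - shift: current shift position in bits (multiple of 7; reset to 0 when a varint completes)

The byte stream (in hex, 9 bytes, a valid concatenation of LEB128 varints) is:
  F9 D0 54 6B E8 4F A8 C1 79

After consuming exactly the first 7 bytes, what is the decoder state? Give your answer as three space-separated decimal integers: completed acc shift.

Answer: 3 40 7

Derivation:
byte[0]=0xF9 cont=1 payload=0x79: acc |= 121<<0 -> completed=0 acc=121 shift=7
byte[1]=0xD0 cont=1 payload=0x50: acc |= 80<<7 -> completed=0 acc=10361 shift=14
byte[2]=0x54 cont=0 payload=0x54: varint #1 complete (value=1386617); reset -> completed=1 acc=0 shift=0
byte[3]=0x6B cont=0 payload=0x6B: varint #2 complete (value=107); reset -> completed=2 acc=0 shift=0
byte[4]=0xE8 cont=1 payload=0x68: acc |= 104<<0 -> completed=2 acc=104 shift=7
byte[5]=0x4F cont=0 payload=0x4F: varint #3 complete (value=10216); reset -> completed=3 acc=0 shift=0
byte[6]=0xA8 cont=1 payload=0x28: acc |= 40<<0 -> completed=3 acc=40 shift=7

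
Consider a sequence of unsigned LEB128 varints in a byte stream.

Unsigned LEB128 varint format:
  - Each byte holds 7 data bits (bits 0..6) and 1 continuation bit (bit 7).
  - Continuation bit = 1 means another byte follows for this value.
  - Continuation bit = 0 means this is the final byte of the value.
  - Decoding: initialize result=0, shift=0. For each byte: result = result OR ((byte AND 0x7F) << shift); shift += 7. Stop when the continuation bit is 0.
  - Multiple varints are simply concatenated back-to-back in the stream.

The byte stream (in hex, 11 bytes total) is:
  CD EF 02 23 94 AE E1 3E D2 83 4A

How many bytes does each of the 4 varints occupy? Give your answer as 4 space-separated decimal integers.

  byte[0]=0xCD cont=1 payload=0x4D=77: acc |= 77<<0 -> acc=77 shift=7
  byte[1]=0xEF cont=1 payload=0x6F=111: acc |= 111<<7 -> acc=14285 shift=14
  byte[2]=0x02 cont=0 payload=0x02=2: acc |= 2<<14 -> acc=47053 shift=21 [end]
Varint 1: bytes[0:3] = CD EF 02 -> value 47053 (3 byte(s))
  byte[3]=0x23 cont=0 payload=0x23=35: acc |= 35<<0 -> acc=35 shift=7 [end]
Varint 2: bytes[3:4] = 23 -> value 35 (1 byte(s))
  byte[4]=0x94 cont=1 payload=0x14=20: acc |= 20<<0 -> acc=20 shift=7
  byte[5]=0xAE cont=1 payload=0x2E=46: acc |= 46<<7 -> acc=5908 shift=14
  byte[6]=0xE1 cont=1 payload=0x61=97: acc |= 97<<14 -> acc=1595156 shift=21
  byte[7]=0x3E cont=0 payload=0x3E=62: acc |= 62<<21 -> acc=131618580 shift=28 [end]
Varint 3: bytes[4:8] = 94 AE E1 3E -> value 131618580 (4 byte(s))
  byte[8]=0xD2 cont=1 payload=0x52=82: acc |= 82<<0 -> acc=82 shift=7
  byte[9]=0x83 cont=1 payload=0x03=3: acc |= 3<<7 -> acc=466 shift=14
  byte[10]=0x4A cont=0 payload=0x4A=74: acc |= 74<<14 -> acc=1212882 shift=21 [end]
Varint 4: bytes[8:11] = D2 83 4A -> value 1212882 (3 byte(s))

Answer: 3 1 4 3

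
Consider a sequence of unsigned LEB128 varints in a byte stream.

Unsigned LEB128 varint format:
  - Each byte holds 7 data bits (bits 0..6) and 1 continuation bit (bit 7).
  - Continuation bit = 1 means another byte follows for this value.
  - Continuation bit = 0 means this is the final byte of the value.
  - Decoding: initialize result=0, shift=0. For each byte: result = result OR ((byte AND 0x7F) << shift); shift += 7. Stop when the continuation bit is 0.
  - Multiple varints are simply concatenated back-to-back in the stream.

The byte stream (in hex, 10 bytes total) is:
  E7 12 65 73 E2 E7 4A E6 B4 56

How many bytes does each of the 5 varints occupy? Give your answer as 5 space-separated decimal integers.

  byte[0]=0xE7 cont=1 payload=0x67=103: acc |= 103<<0 -> acc=103 shift=7
  byte[1]=0x12 cont=0 payload=0x12=18: acc |= 18<<7 -> acc=2407 shift=14 [end]
Varint 1: bytes[0:2] = E7 12 -> value 2407 (2 byte(s))
  byte[2]=0x65 cont=0 payload=0x65=101: acc |= 101<<0 -> acc=101 shift=7 [end]
Varint 2: bytes[2:3] = 65 -> value 101 (1 byte(s))
  byte[3]=0x73 cont=0 payload=0x73=115: acc |= 115<<0 -> acc=115 shift=7 [end]
Varint 3: bytes[3:4] = 73 -> value 115 (1 byte(s))
  byte[4]=0xE2 cont=1 payload=0x62=98: acc |= 98<<0 -> acc=98 shift=7
  byte[5]=0xE7 cont=1 payload=0x67=103: acc |= 103<<7 -> acc=13282 shift=14
  byte[6]=0x4A cont=0 payload=0x4A=74: acc |= 74<<14 -> acc=1225698 shift=21 [end]
Varint 4: bytes[4:7] = E2 E7 4A -> value 1225698 (3 byte(s))
  byte[7]=0xE6 cont=1 payload=0x66=102: acc |= 102<<0 -> acc=102 shift=7
  byte[8]=0xB4 cont=1 payload=0x34=52: acc |= 52<<7 -> acc=6758 shift=14
  byte[9]=0x56 cont=0 payload=0x56=86: acc |= 86<<14 -> acc=1415782 shift=21 [end]
Varint 5: bytes[7:10] = E6 B4 56 -> value 1415782 (3 byte(s))

Answer: 2 1 1 3 3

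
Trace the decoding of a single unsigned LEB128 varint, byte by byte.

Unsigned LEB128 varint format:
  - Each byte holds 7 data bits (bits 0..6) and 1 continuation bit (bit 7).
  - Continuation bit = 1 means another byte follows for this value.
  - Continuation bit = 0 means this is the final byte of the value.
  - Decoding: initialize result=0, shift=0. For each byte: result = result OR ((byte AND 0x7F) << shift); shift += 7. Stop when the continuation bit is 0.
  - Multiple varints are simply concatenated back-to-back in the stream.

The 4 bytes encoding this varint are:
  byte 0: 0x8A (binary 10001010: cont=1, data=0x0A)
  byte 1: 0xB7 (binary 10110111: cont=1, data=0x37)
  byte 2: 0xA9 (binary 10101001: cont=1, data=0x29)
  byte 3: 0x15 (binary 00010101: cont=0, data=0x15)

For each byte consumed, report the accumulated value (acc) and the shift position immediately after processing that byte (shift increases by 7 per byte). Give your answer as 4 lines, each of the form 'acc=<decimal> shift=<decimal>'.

byte 0=0x8A: payload=0x0A=10, contrib = 10<<0 = 10; acc -> 10, shift -> 7
byte 1=0xB7: payload=0x37=55, contrib = 55<<7 = 7040; acc -> 7050, shift -> 14
byte 2=0xA9: payload=0x29=41, contrib = 41<<14 = 671744; acc -> 678794, shift -> 21
byte 3=0x15: payload=0x15=21, contrib = 21<<21 = 44040192; acc -> 44718986, shift -> 28

Answer: acc=10 shift=7
acc=7050 shift=14
acc=678794 shift=21
acc=44718986 shift=28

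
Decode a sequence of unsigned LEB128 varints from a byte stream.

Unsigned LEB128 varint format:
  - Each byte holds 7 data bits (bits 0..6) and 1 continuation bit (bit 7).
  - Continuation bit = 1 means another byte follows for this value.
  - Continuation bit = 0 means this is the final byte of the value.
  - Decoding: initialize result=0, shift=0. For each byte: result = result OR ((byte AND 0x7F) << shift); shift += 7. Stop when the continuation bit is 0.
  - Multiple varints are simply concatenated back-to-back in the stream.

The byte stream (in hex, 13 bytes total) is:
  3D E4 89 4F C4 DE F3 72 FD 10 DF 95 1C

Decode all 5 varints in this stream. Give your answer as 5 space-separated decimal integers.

Answer: 61 1295588 240971588 2173 461535

Derivation:
  byte[0]=0x3D cont=0 payload=0x3D=61: acc |= 61<<0 -> acc=61 shift=7 [end]
Varint 1: bytes[0:1] = 3D -> value 61 (1 byte(s))
  byte[1]=0xE4 cont=1 payload=0x64=100: acc |= 100<<0 -> acc=100 shift=7
  byte[2]=0x89 cont=1 payload=0x09=9: acc |= 9<<7 -> acc=1252 shift=14
  byte[3]=0x4F cont=0 payload=0x4F=79: acc |= 79<<14 -> acc=1295588 shift=21 [end]
Varint 2: bytes[1:4] = E4 89 4F -> value 1295588 (3 byte(s))
  byte[4]=0xC4 cont=1 payload=0x44=68: acc |= 68<<0 -> acc=68 shift=7
  byte[5]=0xDE cont=1 payload=0x5E=94: acc |= 94<<7 -> acc=12100 shift=14
  byte[6]=0xF3 cont=1 payload=0x73=115: acc |= 115<<14 -> acc=1896260 shift=21
  byte[7]=0x72 cont=0 payload=0x72=114: acc |= 114<<21 -> acc=240971588 shift=28 [end]
Varint 3: bytes[4:8] = C4 DE F3 72 -> value 240971588 (4 byte(s))
  byte[8]=0xFD cont=1 payload=0x7D=125: acc |= 125<<0 -> acc=125 shift=7
  byte[9]=0x10 cont=0 payload=0x10=16: acc |= 16<<7 -> acc=2173 shift=14 [end]
Varint 4: bytes[8:10] = FD 10 -> value 2173 (2 byte(s))
  byte[10]=0xDF cont=1 payload=0x5F=95: acc |= 95<<0 -> acc=95 shift=7
  byte[11]=0x95 cont=1 payload=0x15=21: acc |= 21<<7 -> acc=2783 shift=14
  byte[12]=0x1C cont=0 payload=0x1C=28: acc |= 28<<14 -> acc=461535 shift=21 [end]
Varint 5: bytes[10:13] = DF 95 1C -> value 461535 (3 byte(s))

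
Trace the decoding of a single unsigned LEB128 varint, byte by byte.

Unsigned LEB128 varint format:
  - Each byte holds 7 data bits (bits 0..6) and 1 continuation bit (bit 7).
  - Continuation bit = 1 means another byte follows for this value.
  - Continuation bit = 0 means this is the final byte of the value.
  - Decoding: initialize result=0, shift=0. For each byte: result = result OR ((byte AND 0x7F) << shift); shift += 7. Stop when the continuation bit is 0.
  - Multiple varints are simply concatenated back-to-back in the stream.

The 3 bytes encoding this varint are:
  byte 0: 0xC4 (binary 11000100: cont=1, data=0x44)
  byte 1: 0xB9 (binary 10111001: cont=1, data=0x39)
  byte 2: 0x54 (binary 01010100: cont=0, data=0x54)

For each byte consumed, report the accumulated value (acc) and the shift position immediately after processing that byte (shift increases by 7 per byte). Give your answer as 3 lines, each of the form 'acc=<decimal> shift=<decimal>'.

byte 0=0xC4: payload=0x44=68, contrib = 68<<0 = 68; acc -> 68, shift -> 7
byte 1=0xB9: payload=0x39=57, contrib = 57<<7 = 7296; acc -> 7364, shift -> 14
byte 2=0x54: payload=0x54=84, contrib = 84<<14 = 1376256; acc -> 1383620, shift -> 21

Answer: acc=68 shift=7
acc=7364 shift=14
acc=1383620 shift=21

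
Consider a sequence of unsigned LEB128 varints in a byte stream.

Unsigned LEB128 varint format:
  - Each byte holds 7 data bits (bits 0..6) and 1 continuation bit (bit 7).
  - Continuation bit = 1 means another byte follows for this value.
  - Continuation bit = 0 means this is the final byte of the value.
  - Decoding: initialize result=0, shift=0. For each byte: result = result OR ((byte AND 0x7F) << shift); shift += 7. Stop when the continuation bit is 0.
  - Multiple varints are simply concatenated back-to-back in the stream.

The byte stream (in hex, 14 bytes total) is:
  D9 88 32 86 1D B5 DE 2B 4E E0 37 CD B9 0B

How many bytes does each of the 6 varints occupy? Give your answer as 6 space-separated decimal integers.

Answer: 3 2 3 1 2 3

Derivation:
  byte[0]=0xD9 cont=1 payload=0x59=89: acc |= 89<<0 -> acc=89 shift=7
  byte[1]=0x88 cont=1 payload=0x08=8: acc |= 8<<7 -> acc=1113 shift=14
  byte[2]=0x32 cont=0 payload=0x32=50: acc |= 50<<14 -> acc=820313 shift=21 [end]
Varint 1: bytes[0:3] = D9 88 32 -> value 820313 (3 byte(s))
  byte[3]=0x86 cont=1 payload=0x06=6: acc |= 6<<0 -> acc=6 shift=7
  byte[4]=0x1D cont=0 payload=0x1D=29: acc |= 29<<7 -> acc=3718 shift=14 [end]
Varint 2: bytes[3:5] = 86 1D -> value 3718 (2 byte(s))
  byte[5]=0xB5 cont=1 payload=0x35=53: acc |= 53<<0 -> acc=53 shift=7
  byte[6]=0xDE cont=1 payload=0x5E=94: acc |= 94<<7 -> acc=12085 shift=14
  byte[7]=0x2B cont=0 payload=0x2B=43: acc |= 43<<14 -> acc=716597 shift=21 [end]
Varint 3: bytes[5:8] = B5 DE 2B -> value 716597 (3 byte(s))
  byte[8]=0x4E cont=0 payload=0x4E=78: acc |= 78<<0 -> acc=78 shift=7 [end]
Varint 4: bytes[8:9] = 4E -> value 78 (1 byte(s))
  byte[9]=0xE0 cont=1 payload=0x60=96: acc |= 96<<0 -> acc=96 shift=7
  byte[10]=0x37 cont=0 payload=0x37=55: acc |= 55<<7 -> acc=7136 shift=14 [end]
Varint 5: bytes[9:11] = E0 37 -> value 7136 (2 byte(s))
  byte[11]=0xCD cont=1 payload=0x4D=77: acc |= 77<<0 -> acc=77 shift=7
  byte[12]=0xB9 cont=1 payload=0x39=57: acc |= 57<<7 -> acc=7373 shift=14
  byte[13]=0x0B cont=0 payload=0x0B=11: acc |= 11<<14 -> acc=187597 shift=21 [end]
Varint 6: bytes[11:14] = CD B9 0B -> value 187597 (3 byte(s))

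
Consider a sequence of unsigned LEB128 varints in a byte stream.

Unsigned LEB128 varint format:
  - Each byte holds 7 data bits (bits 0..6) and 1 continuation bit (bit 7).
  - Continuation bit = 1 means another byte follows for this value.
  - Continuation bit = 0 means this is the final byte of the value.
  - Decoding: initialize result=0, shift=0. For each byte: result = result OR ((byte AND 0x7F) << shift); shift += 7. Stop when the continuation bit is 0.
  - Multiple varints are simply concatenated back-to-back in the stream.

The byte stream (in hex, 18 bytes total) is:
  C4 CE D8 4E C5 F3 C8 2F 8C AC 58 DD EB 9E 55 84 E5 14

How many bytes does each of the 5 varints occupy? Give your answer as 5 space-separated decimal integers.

Answer: 4 4 3 4 3

Derivation:
  byte[0]=0xC4 cont=1 payload=0x44=68: acc |= 68<<0 -> acc=68 shift=7
  byte[1]=0xCE cont=1 payload=0x4E=78: acc |= 78<<7 -> acc=10052 shift=14
  byte[2]=0xD8 cont=1 payload=0x58=88: acc |= 88<<14 -> acc=1451844 shift=21
  byte[3]=0x4E cont=0 payload=0x4E=78: acc |= 78<<21 -> acc=165029700 shift=28 [end]
Varint 1: bytes[0:4] = C4 CE D8 4E -> value 165029700 (4 byte(s))
  byte[4]=0xC5 cont=1 payload=0x45=69: acc |= 69<<0 -> acc=69 shift=7
  byte[5]=0xF3 cont=1 payload=0x73=115: acc |= 115<<7 -> acc=14789 shift=14
  byte[6]=0xC8 cont=1 payload=0x48=72: acc |= 72<<14 -> acc=1194437 shift=21
  byte[7]=0x2F cont=0 payload=0x2F=47: acc |= 47<<21 -> acc=99760581 shift=28 [end]
Varint 2: bytes[4:8] = C5 F3 C8 2F -> value 99760581 (4 byte(s))
  byte[8]=0x8C cont=1 payload=0x0C=12: acc |= 12<<0 -> acc=12 shift=7
  byte[9]=0xAC cont=1 payload=0x2C=44: acc |= 44<<7 -> acc=5644 shift=14
  byte[10]=0x58 cont=0 payload=0x58=88: acc |= 88<<14 -> acc=1447436 shift=21 [end]
Varint 3: bytes[8:11] = 8C AC 58 -> value 1447436 (3 byte(s))
  byte[11]=0xDD cont=1 payload=0x5D=93: acc |= 93<<0 -> acc=93 shift=7
  byte[12]=0xEB cont=1 payload=0x6B=107: acc |= 107<<7 -> acc=13789 shift=14
  byte[13]=0x9E cont=1 payload=0x1E=30: acc |= 30<<14 -> acc=505309 shift=21
  byte[14]=0x55 cont=0 payload=0x55=85: acc |= 85<<21 -> acc=178763229 shift=28 [end]
Varint 4: bytes[11:15] = DD EB 9E 55 -> value 178763229 (4 byte(s))
  byte[15]=0x84 cont=1 payload=0x04=4: acc |= 4<<0 -> acc=4 shift=7
  byte[16]=0xE5 cont=1 payload=0x65=101: acc |= 101<<7 -> acc=12932 shift=14
  byte[17]=0x14 cont=0 payload=0x14=20: acc |= 20<<14 -> acc=340612 shift=21 [end]
Varint 5: bytes[15:18] = 84 E5 14 -> value 340612 (3 byte(s))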